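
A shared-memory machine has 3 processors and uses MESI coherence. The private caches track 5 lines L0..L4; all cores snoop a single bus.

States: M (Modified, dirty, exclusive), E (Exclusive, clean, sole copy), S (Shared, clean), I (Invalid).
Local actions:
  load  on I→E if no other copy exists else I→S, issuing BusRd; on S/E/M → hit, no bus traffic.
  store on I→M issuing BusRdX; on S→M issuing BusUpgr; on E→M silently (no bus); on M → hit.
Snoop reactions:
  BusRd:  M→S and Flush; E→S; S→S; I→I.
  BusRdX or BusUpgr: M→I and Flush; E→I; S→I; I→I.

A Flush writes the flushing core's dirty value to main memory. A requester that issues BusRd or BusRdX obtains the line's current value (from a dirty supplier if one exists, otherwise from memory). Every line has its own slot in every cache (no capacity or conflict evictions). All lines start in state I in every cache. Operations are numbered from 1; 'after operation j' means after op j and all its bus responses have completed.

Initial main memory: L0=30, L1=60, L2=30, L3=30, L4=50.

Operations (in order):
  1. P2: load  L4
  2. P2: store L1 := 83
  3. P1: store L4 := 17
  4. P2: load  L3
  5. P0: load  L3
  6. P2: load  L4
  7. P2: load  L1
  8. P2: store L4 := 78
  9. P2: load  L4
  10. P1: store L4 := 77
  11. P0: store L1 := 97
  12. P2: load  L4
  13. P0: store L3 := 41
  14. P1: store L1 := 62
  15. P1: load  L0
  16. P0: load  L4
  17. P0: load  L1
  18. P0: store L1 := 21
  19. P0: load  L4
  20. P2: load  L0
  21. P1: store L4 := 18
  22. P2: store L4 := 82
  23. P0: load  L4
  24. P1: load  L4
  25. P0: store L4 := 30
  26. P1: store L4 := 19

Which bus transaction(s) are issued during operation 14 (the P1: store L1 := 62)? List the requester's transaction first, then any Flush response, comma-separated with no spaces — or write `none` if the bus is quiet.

bus = BusRdX,Flush

step 1: P2: load  L4  ⟶  IIE  (L4)  txn=BusRd  M[L4]=50
step 2: P2: store L1 := 83  ⟶  IIM  (L1)  txn=BusRdX  M[L1]=60
step 3: P1: store L4 := 17  ⟶  IMI  (L4)  txn=BusRdX  M[L4]=50
step 4: P2: load  L3  ⟶  IIE  (L3)  txn=BusRd  M[L3]=30
step 5: P0: load  L3  ⟶  SIS  (L3)  txn=BusRd  M[L3]=30
step 6: P2: load  L4  ⟶  ISS  (L4)  txn=BusRd+Flush  M[L4]=17
step 7: P2: load  L1  ⟶  IIM  (L1)  txn=∅  M[L1]=60
step 8: P2: store L4 := 78  ⟶  IIM  (L4)  txn=BusUpgr  M[L4]=17
step 9: P2: load  L4  ⟶  IIM  (L4)  txn=∅  M[L4]=17
step 10: P1: store L4 := 77  ⟶  IMI  (L4)  txn=BusRdX+Flush  M[L4]=78
step 11: P0: store L1 := 97  ⟶  MII  (L1)  txn=BusRdX+Flush  M[L1]=83
step 12: P2: load  L4  ⟶  ISS  (L4)  txn=BusRd+Flush  M[L4]=77
step 13: P0: store L3 := 41  ⟶  MII  (L3)  txn=BusUpgr  M[L3]=30
step 14: P1: store L1 := 62  ⟶  IMI  (L1)  txn=BusRdX+Flush  M[L1]=97
step 15: P1: load  L0  ⟶  IEI  (L0)  txn=BusRd  M[L0]=30
step 16: P0: load  L4  ⟶  SSS  (L4)  txn=BusRd  M[L4]=77
step 17: P0: load  L1  ⟶  SSI  (L1)  txn=BusRd+Flush  M[L1]=62
step 18: P0: store L1 := 21  ⟶  MII  (L1)  txn=BusUpgr  M[L1]=62
step 19: P0: load  L4  ⟶  SSS  (L4)  txn=∅  M[L4]=77
step 20: P2: load  L0  ⟶  ISS  (L0)  txn=BusRd  M[L0]=30
step 21: P1: store L4 := 18  ⟶  IMI  (L4)  txn=BusUpgr  M[L4]=77
step 22: P2: store L4 := 82  ⟶  IIM  (L4)  txn=BusRdX+Flush  M[L4]=18
step 23: P0: load  L4  ⟶  SIS  (L4)  txn=BusRd+Flush  M[L4]=82
step 24: P1: load  L4  ⟶  SSS  (L4)  txn=BusRd  M[L4]=82
step 25: P0: store L4 := 30  ⟶  MII  (L4)  txn=BusUpgr  M[L4]=82
step 26: P1: store L4 := 19  ⟶  IMI  (L4)  txn=BusRdX+Flush  M[L4]=30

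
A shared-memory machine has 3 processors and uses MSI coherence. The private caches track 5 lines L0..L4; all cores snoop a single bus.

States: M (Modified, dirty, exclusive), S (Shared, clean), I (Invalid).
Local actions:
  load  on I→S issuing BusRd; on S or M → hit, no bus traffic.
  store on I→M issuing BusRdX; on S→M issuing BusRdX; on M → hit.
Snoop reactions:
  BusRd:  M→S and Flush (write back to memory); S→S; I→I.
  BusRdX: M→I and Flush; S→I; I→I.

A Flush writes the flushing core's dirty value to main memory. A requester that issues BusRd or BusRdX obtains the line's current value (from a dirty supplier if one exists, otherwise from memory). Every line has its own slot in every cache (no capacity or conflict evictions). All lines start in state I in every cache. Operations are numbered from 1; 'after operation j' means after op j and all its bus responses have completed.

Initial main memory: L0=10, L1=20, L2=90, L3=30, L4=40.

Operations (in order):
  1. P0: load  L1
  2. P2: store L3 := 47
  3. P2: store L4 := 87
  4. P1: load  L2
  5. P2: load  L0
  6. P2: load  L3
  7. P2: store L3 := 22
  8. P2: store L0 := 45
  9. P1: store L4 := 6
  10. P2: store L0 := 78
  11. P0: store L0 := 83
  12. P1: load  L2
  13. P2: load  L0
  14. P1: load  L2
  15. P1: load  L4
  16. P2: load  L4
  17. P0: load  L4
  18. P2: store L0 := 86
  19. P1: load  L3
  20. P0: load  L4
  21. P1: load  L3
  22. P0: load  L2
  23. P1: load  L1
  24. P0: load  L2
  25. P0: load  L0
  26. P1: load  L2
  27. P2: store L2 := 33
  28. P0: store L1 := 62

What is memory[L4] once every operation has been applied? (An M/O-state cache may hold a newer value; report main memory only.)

[1] P0: load  L1 | P0:S(20), P1:I, P2:I | bus: BusRd
[2] P2: store L3 := 47 | P0:I, P1:I, P2:M(47) | bus: BusRdX
[3] P2: store L4 := 87 | P0:I, P1:I, P2:M(87) | bus: BusRdX
[4] P1: load  L2 | P0:I, P1:S(90), P2:I | bus: BusRd
[5] P2: load  L0 | P0:I, P1:I, P2:S(10) | bus: BusRd
[6] P2: load  L3 | P0:I, P1:I, P2:M(47) | bus: none
[7] P2: store L3 := 22 | P0:I, P1:I, P2:M(22) | bus: none
[8] P2: store L0 := 45 | P0:I, P1:I, P2:M(45) | bus: BusRdX
[9] P1: store L4 := 6 | P0:I, P1:M(6), P2:I | bus: BusRdX,Flush
[10] P2: store L0 := 78 | P0:I, P1:I, P2:M(78) | bus: none
[11] P0: store L0 := 83 | P0:M(83), P1:I, P2:I | bus: BusRdX,Flush
[12] P1: load  L2 | P0:I, P1:S(90), P2:I | bus: none
[13] P2: load  L0 | P0:S(83), P1:I, P2:S(83) | bus: BusRd,Flush
[14] P1: load  L2 | P0:I, P1:S(90), P2:I | bus: none
[15] P1: load  L4 | P0:I, P1:M(6), P2:I | bus: none
[16] P2: load  L4 | P0:I, P1:S(6), P2:S(6) | bus: BusRd,Flush
[17] P0: load  L4 | P0:S(6), P1:S(6), P2:S(6) | bus: BusRd
[18] P2: store L0 := 86 | P0:I, P1:I, P2:M(86) | bus: BusRdX
[19] P1: load  L3 | P0:I, P1:S(22), P2:S(22) | bus: BusRd,Flush
[20] P0: load  L4 | P0:S(6), P1:S(6), P2:S(6) | bus: none
[21] P1: load  L3 | P0:I, P1:S(22), P2:S(22) | bus: none
[22] P0: load  L2 | P0:S(90), P1:S(90), P2:I | bus: BusRd
[23] P1: load  L1 | P0:S(20), P1:S(20), P2:I | bus: BusRd
[24] P0: load  L2 | P0:S(90), P1:S(90), P2:I | bus: none
[25] P0: load  L0 | P0:S(86), P1:I, P2:S(86) | bus: BusRd,Flush
[26] P1: load  L2 | P0:S(90), P1:S(90), P2:I | bus: none
[27] P2: store L2 := 33 | P0:I, P1:I, P2:M(33) | bus: BusRdX
[28] P0: store L1 := 62 | P0:M(62), P1:I, P2:I | bus: BusRdX

memory[L4] = 6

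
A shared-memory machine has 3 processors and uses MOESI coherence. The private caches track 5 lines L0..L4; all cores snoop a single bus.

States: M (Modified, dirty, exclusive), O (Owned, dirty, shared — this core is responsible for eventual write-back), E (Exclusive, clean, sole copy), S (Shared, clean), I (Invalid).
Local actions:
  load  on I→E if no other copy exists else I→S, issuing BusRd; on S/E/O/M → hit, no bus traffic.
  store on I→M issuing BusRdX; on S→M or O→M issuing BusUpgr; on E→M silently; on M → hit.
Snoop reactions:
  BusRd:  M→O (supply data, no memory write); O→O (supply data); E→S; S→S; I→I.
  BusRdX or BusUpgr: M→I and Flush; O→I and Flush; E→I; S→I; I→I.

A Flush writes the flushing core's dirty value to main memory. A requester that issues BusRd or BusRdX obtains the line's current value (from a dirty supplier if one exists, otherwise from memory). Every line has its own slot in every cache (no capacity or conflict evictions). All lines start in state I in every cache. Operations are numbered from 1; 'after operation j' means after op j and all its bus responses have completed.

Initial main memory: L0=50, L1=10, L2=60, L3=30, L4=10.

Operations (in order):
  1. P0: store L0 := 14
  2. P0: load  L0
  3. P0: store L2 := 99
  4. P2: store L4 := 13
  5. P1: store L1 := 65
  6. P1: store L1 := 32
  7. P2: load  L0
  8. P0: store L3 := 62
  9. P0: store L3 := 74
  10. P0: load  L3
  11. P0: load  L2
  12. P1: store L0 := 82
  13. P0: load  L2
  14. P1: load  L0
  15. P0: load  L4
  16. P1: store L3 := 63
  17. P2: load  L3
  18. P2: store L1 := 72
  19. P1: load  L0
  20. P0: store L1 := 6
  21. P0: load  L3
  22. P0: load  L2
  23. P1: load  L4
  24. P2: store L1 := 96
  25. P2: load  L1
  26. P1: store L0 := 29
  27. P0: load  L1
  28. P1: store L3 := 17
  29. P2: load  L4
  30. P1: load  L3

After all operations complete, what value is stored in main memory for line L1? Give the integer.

[1] P0: store L0 := 14 | P0:M(14), P1:I, P2:I | bus: BusRdX
[2] P0: load  L0 | P0:M(14), P1:I, P2:I | bus: none
[3] P0: store L2 := 99 | P0:M(99), P1:I, P2:I | bus: BusRdX
[4] P2: store L4 := 13 | P0:I, P1:I, P2:M(13) | bus: BusRdX
[5] P1: store L1 := 65 | P0:I, P1:M(65), P2:I | bus: BusRdX
[6] P1: store L1 := 32 | P0:I, P1:M(32), P2:I | bus: none
[7] P2: load  L0 | P0:O(14), P1:I, P2:S(14) | bus: BusRd
[8] P0: store L3 := 62 | P0:M(62), P1:I, P2:I | bus: BusRdX
[9] P0: store L3 := 74 | P0:M(74), P1:I, P2:I | bus: none
[10] P0: load  L3 | P0:M(74), P1:I, P2:I | bus: none
[11] P0: load  L2 | P0:M(99), P1:I, P2:I | bus: none
[12] P1: store L0 := 82 | P0:I, P1:M(82), P2:I | bus: BusRdX,Flush
[13] P0: load  L2 | P0:M(99), P1:I, P2:I | bus: none
[14] P1: load  L0 | P0:I, P1:M(82), P2:I | bus: none
[15] P0: load  L4 | P0:S(13), P1:I, P2:O(13) | bus: BusRd
[16] P1: store L3 := 63 | P0:I, P1:M(63), P2:I | bus: BusRdX,Flush
[17] P2: load  L3 | P0:I, P1:O(63), P2:S(63) | bus: BusRd
[18] P2: store L1 := 72 | P0:I, P1:I, P2:M(72) | bus: BusRdX,Flush
[19] P1: load  L0 | P0:I, P1:M(82), P2:I | bus: none
[20] P0: store L1 := 6 | P0:M(6), P1:I, P2:I | bus: BusRdX,Flush
[21] P0: load  L3 | P0:S(63), P1:O(63), P2:S(63) | bus: BusRd
[22] P0: load  L2 | P0:M(99), P1:I, P2:I | bus: none
[23] P1: load  L4 | P0:S(13), P1:S(13), P2:O(13) | bus: BusRd
[24] P2: store L1 := 96 | P0:I, P1:I, P2:M(96) | bus: BusRdX,Flush
[25] P2: load  L1 | P0:I, P1:I, P2:M(96) | bus: none
[26] P1: store L0 := 29 | P0:I, P1:M(29), P2:I | bus: none
[27] P0: load  L1 | P0:S(96), P1:I, P2:O(96) | bus: BusRd
[28] P1: store L3 := 17 | P0:I, P1:M(17), P2:I | bus: BusUpgr
[29] P2: load  L4 | P0:S(13), P1:S(13), P2:O(13) | bus: none
[30] P1: load  L3 | P0:I, P1:M(17), P2:I | bus: none

memory[L1] = 6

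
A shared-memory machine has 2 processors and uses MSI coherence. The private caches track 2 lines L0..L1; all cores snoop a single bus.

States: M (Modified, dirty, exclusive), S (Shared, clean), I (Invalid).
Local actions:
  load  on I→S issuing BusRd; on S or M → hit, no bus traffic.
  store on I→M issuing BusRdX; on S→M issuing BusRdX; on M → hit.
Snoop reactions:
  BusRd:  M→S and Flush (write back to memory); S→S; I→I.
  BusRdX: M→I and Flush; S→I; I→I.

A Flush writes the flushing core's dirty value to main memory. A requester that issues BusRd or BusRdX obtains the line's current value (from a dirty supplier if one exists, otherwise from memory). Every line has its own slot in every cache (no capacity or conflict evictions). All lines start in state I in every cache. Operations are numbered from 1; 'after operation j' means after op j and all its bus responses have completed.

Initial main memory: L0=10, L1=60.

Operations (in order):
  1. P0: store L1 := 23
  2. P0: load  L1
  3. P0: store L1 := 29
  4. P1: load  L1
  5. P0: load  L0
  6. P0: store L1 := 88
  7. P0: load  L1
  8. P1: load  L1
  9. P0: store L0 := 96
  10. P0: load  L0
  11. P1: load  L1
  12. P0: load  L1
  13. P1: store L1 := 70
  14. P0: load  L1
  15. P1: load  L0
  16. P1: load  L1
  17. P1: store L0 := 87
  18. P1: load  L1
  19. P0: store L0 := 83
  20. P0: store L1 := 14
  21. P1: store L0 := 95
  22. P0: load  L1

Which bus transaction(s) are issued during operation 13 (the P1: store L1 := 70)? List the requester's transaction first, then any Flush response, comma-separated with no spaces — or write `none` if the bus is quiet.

bus = BusRdX

1. P0: store L1 := 23  bus=[BusRdX]  L1: P0=M P1=I  mem[L1]=60
2. P0: load  L1  bus=[-]  L1: P0=M P1=I  mem[L1]=60
3. P0: store L1 := 29  bus=[-]  L1: P0=M P1=I  mem[L1]=60
4. P1: load  L1  bus=[BusRd,Flush]  L1: P0=S P1=S  mem[L1]=29
5. P0: load  L0  bus=[BusRd]  L0: P0=S P1=I  mem[L0]=10
6. P0: store L1 := 88  bus=[BusRdX]  L1: P0=M P1=I  mem[L1]=29
7. P0: load  L1  bus=[-]  L1: P0=M P1=I  mem[L1]=29
8. P1: load  L1  bus=[BusRd,Flush]  L1: P0=S P1=S  mem[L1]=88
9. P0: store L0 := 96  bus=[BusRdX]  L0: P0=M P1=I  mem[L0]=10
10. P0: load  L0  bus=[-]  L0: P0=M P1=I  mem[L0]=10
11. P1: load  L1  bus=[-]  L1: P0=S P1=S  mem[L1]=88
12. P0: load  L1  bus=[-]  L1: P0=S P1=S  mem[L1]=88
13. P1: store L1 := 70  bus=[BusRdX]  L1: P0=I P1=M  mem[L1]=88
14. P0: load  L1  bus=[BusRd,Flush]  L1: P0=S P1=S  mem[L1]=70
15. P1: load  L0  bus=[BusRd,Flush]  L0: P0=S P1=S  mem[L0]=96
16. P1: load  L1  bus=[-]  L1: P0=S P1=S  mem[L1]=70
17. P1: store L0 := 87  bus=[BusRdX]  L0: P0=I P1=M  mem[L0]=96
18. P1: load  L1  bus=[-]  L1: P0=S P1=S  mem[L1]=70
19. P0: store L0 := 83  bus=[BusRdX,Flush]  L0: P0=M P1=I  mem[L0]=87
20. P0: store L1 := 14  bus=[BusRdX]  L1: P0=M P1=I  mem[L1]=70
21. P1: store L0 := 95  bus=[BusRdX,Flush]  L0: P0=I P1=M  mem[L0]=83
22. P0: load  L1  bus=[-]  L1: P0=M P1=I  mem[L1]=70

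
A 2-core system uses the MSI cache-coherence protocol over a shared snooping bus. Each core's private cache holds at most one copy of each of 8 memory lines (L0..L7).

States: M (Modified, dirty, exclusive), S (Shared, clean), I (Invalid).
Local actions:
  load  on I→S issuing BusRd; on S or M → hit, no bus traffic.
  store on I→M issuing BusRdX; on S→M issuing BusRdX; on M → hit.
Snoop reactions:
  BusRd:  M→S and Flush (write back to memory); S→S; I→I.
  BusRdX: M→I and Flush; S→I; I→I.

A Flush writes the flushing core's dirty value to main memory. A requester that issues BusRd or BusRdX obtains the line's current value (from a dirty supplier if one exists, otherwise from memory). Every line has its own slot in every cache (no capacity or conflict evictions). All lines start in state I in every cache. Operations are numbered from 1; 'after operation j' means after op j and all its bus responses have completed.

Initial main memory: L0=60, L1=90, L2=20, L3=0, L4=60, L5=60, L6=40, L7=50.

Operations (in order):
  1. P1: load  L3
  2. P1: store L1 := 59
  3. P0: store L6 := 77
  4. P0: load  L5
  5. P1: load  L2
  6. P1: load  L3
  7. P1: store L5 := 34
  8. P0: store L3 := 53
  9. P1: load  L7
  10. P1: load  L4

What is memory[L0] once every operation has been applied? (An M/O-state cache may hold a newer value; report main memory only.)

memory[L0] = 60

1. P1: load  L3  bus=[BusRd]  L3: P0=I P1=S  mem[L3]=0
2. P1: store L1 := 59  bus=[BusRdX]  L1: P0=I P1=M  mem[L1]=90
3. P0: store L6 := 77  bus=[BusRdX]  L6: P0=M P1=I  mem[L6]=40
4. P0: load  L5  bus=[BusRd]  L5: P0=S P1=I  mem[L5]=60
5. P1: load  L2  bus=[BusRd]  L2: P0=I P1=S  mem[L2]=20
6. P1: load  L3  bus=[-]  L3: P0=I P1=S  mem[L3]=0
7. P1: store L5 := 34  bus=[BusRdX]  L5: P0=I P1=M  mem[L5]=60
8. P0: store L3 := 53  bus=[BusRdX]  L3: P0=M P1=I  mem[L3]=0
9. P1: load  L7  bus=[BusRd]  L7: P0=I P1=S  mem[L7]=50
10. P1: load  L4  bus=[BusRd]  L4: P0=I P1=S  mem[L4]=60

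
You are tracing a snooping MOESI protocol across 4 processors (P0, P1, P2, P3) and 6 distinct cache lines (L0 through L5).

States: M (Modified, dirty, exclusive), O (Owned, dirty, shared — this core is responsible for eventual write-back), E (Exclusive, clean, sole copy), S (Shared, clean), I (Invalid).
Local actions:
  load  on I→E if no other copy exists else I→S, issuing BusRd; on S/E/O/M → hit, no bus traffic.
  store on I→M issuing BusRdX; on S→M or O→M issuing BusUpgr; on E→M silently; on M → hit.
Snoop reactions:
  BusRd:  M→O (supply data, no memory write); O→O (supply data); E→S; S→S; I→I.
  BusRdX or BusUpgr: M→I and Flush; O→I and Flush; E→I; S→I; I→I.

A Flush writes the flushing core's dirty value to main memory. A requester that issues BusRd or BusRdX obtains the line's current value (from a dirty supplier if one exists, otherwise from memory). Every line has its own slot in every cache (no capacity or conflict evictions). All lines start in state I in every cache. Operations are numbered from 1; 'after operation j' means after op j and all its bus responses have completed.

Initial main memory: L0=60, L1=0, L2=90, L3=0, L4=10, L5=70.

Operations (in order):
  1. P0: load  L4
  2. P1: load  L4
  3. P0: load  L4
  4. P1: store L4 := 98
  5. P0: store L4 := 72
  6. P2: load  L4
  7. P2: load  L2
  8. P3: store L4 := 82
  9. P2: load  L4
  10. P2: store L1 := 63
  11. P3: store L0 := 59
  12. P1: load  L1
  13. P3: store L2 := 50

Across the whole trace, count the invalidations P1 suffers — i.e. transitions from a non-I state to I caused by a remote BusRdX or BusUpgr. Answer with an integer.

invalidations = 1

  op1 P0: load  L4 → E/I/I/I on L4; bus BusRd; mem=10
  op2 P1: load  L4 → S/S/I/I on L4; bus BusRd; mem=10
  op3 P0: load  L4 → S/S/I/I on L4; bus (none); mem=10
  op4 P1: store L4 := 98 → I/M/I/I on L4; bus BusUpgr; mem=10
  op5 P0: store L4 := 72 → M/I/I/I on L4; bus BusRdX Flush; mem=98
  op6 P2: load  L4 → O/I/S/I on L4; bus BusRd; mem=98
  op7 P2: load  L2 → I/I/E/I on L2; bus BusRd; mem=90
  op8 P3: store L4 := 82 → I/I/I/M on L4; bus BusRdX Flush; mem=72
  op9 P2: load  L4 → I/I/S/O on L4; bus BusRd; mem=72
  op10 P2: store L1 := 63 → I/I/M/I on L1; bus BusRdX; mem=0
  op11 P3: store L0 := 59 → I/I/I/M on L0; bus BusRdX; mem=60
  op12 P1: load  L1 → I/S/O/I on L1; bus BusRd; mem=0
  op13 P3: store L2 := 50 → I/I/I/M on L2; bus BusRdX; mem=90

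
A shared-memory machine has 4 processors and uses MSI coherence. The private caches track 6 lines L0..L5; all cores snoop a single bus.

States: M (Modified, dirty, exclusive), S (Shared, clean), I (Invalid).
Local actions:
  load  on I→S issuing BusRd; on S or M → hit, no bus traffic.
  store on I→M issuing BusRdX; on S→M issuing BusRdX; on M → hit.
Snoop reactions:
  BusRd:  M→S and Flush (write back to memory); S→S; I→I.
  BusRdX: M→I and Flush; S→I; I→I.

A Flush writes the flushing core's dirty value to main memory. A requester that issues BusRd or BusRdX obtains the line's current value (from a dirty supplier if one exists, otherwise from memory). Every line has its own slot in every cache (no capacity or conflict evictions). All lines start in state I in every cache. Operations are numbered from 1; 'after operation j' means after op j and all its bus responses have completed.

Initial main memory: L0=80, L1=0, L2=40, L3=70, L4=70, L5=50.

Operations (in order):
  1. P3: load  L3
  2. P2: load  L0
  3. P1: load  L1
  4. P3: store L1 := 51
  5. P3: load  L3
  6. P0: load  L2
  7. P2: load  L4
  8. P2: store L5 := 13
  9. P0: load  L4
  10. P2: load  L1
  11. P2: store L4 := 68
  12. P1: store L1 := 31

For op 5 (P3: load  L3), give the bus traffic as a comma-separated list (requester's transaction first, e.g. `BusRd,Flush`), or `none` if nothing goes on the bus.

  op1 P3: load  L3 → I/I/I/S on L3; bus BusRd; mem=70
  op2 P2: load  L0 → I/I/S/I on L0; bus BusRd; mem=80
  op3 P1: load  L1 → I/S/I/I on L1; bus BusRd; mem=0
  op4 P3: store L1 := 51 → I/I/I/M on L1; bus BusRdX; mem=0
  op5 P3: load  L3 → I/I/I/S on L3; bus (none); mem=70
  op6 P0: load  L2 → S/I/I/I on L2; bus BusRd; mem=40
  op7 P2: load  L4 → I/I/S/I on L4; bus BusRd; mem=70
  op8 P2: store L5 := 13 → I/I/M/I on L5; bus BusRdX; mem=50
  op9 P0: load  L4 → S/I/S/I on L4; bus BusRd; mem=70
  op10 P2: load  L1 → I/I/S/S on L1; bus BusRd Flush; mem=51
  op11 P2: store L4 := 68 → I/I/M/I on L4; bus BusRdX; mem=70
  op12 P1: store L1 := 31 → I/M/I/I on L1; bus BusRdX; mem=51

bus = none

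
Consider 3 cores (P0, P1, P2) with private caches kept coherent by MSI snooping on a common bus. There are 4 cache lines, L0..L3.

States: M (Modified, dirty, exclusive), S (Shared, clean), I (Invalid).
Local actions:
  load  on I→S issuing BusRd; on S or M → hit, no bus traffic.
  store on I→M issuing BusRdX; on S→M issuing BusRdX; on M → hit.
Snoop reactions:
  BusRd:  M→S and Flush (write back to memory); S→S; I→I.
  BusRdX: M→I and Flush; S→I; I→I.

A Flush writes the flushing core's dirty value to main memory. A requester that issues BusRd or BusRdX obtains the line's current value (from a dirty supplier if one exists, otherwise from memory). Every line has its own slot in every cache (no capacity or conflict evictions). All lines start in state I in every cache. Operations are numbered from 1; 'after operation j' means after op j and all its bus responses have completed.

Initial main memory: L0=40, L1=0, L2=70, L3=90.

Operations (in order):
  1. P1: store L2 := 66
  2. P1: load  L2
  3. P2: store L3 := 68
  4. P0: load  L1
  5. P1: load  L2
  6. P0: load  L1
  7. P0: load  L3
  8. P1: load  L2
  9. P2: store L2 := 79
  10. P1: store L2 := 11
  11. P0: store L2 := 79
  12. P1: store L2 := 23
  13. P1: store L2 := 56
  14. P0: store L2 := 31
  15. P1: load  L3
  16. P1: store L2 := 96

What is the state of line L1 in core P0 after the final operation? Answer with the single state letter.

  op1 P1: store L2 := 66 → I/M/I on L2; bus BusRdX; mem=70
  op2 P1: load  L2 → I/M/I on L2; bus (none); mem=70
  op3 P2: store L3 := 68 → I/I/M on L3; bus BusRdX; mem=90
  op4 P0: load  L1 → S/I/I on L1; bus BusRd; mem=0
  op5 P1: load  L2 → I/M/I on L2; bus (none); mem=70
  op6 P0: load  L1 → S/I/I on L1; bus (none); mem=0
  op7 P0: load  L3 → S/I/S on L3; bus BusRd Flush; mem=68
  op8 P1: load  L2 → I/M/I on L2; bus (none); mem=70
  op9 P2: store L2 := 79 → I/I/M on L2; bus BusRdX Flush; mem=66
  op10 P1: store L2 := 11 → I/M/I on L2; bus BusRdX Flush; mem=79
  op11 P0: store L2 := 79 → M/I/I on L2; bus BusRdX Flush; mem=11
  op12 P1: store L2 := 23 → I/M/I on L2; bus BusRdX Flush; mem=79
  op13 P1: store L2 := 56 → I/M/I on L2; bus (none); mem=79
  op14 P0: store L2 := 31 → M/I/I on L2; bus BusRdX Flush; mem=56
  op15 P1: load  L3 → S/S/S on L3; bus BusRd; mem=68
  op16 P1: store L2 := 96 → I/M/I on L2; bus BusRdX Flush; mem=31

state = S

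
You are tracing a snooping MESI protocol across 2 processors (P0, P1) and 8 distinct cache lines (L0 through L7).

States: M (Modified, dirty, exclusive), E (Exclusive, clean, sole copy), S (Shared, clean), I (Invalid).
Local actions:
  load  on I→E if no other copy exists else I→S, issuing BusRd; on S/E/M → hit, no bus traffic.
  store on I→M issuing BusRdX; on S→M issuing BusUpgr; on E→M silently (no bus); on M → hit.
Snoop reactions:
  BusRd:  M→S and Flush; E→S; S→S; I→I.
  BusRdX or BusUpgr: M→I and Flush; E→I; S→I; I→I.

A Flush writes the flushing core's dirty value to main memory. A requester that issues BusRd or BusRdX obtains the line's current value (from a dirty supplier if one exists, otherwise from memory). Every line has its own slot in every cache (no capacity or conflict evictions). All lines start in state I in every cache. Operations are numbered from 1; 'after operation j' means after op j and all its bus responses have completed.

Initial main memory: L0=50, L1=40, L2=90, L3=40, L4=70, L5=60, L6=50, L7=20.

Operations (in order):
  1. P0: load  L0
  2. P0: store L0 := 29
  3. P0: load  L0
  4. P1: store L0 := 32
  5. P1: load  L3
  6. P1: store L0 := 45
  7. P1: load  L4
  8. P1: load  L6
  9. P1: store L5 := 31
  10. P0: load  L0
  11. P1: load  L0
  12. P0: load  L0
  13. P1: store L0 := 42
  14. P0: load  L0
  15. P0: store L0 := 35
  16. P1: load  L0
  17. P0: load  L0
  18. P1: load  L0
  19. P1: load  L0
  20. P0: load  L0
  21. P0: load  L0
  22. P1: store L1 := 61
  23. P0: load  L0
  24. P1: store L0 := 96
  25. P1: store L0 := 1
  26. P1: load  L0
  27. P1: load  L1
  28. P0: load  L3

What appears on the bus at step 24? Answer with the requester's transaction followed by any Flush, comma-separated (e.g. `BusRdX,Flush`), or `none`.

[1] P0: load  L0 | P0:E(50), P1:I | bus: BusRd
[2] P0: store L0 := 29 | P0:M(29), P1:I | bus: none
[3] P0: load  L0 | P0:M(29), P1:I | bus: none
[4] P1: store L0 := 32 | P0:I, P1:M(32) | bus: BusRdX,Flush
[5] P1: load  L3 | P0:I, P1:E(40) | bus: BusRd
[6] P1: store L0 := 45 | P0:I, P1:M(45) | bus: none
[7] P1: load  L4 | P0:I, P1:E(70) | bus: BusRd
[8] P1: load  L6 | P0:I, P1:E(50) | bus: BusRd
[9] P1: store L5 := 31 | P0:I, P1:M(31) | bus: BusRdX
[10] P0: load  L0 | P0:S(45), P1:S(45) | bus: BusRd,Flush
[11] P1: load  L0 | P0:S(45), P1:S(45) | bus: none
[12] P0: load  L0 | P0:S(45), P1:S(45) | bus: none
[13] P1: store L0 := 42 | P0:I, P1:M(42) | bus: BusUpgr
[14] P0: load  L0 | P0:S(42), P1:S(42) | bus: BusRd,Flush
[15] P0: store L0 := 35 | P0:M(35), P1:I | bus: BusUpgr
[16] P1: load  L0 | P0:S(35), P1:S(35) | bus: BusRd,Flush
[17] P0: load  L0 | P0:S(35), P1:S(35) | bus: none
[18] P1: load  L0 | P0:S(35), P1:S(35) | bus: none
[19] P1: load  L0 | P0:S(35), P1:S(35) | bus: none
[20] P0: load  L0 | P0:S(35), P1:S(35) | bus: none
[21] P0: load  L0 | P0:S(35), P1:S(35) | bus: none
[22] P1: store L1 := 61 | P0:I, P1:M(61) | bus: BusRdX
[23] P0: load  L0 | P0:S(35), P1:S(35) | bus: none
[24] P1: store L0 := 96 | P0:I, P1:M(96) | bus: BusUpgr
[25] P1: store L0 := 1 | P0:I, P1:M(1) | bus: none
[26] P1: load  L0 | P0:I, P1:M(1) | bus: none
[27] P1: load  L1 | P0:I, P1:M(61) | bus: none
[28] P0: load  L3 | P0:S(40), P1:S(40) | bus: BusRd

bus = BusUpgr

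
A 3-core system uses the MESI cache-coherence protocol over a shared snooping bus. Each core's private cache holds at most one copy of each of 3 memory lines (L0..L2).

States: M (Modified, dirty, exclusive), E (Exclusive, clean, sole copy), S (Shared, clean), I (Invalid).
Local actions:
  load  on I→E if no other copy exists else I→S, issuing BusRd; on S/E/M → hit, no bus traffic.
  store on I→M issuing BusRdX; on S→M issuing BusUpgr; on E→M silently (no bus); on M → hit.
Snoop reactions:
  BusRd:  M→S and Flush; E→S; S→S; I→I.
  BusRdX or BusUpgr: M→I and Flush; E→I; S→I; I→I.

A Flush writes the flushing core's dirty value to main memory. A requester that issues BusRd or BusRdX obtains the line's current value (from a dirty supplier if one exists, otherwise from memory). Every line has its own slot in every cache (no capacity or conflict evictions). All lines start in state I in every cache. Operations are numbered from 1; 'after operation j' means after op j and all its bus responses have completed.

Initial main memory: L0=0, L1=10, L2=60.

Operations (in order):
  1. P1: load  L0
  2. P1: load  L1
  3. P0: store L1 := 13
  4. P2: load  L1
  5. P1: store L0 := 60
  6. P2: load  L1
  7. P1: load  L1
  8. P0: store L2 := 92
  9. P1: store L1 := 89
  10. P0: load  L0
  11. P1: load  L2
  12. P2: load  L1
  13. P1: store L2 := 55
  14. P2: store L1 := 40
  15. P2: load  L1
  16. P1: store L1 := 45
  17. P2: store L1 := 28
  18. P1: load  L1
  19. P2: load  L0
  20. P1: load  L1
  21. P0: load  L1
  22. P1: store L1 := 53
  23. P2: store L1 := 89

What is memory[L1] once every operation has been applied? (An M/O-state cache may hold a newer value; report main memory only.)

1. P1: load  L0  bus=[BusRd]  L0: P0=I P1=E P2=I  mem[L0]=0
2. P1: load  L1  bus=[BusRd]  L1: P0=I P1=E P2=I  mem[L1]=10
3. P0: store L1 := 13  bus=[BusRdX]  L1: P0=M P1=I P2=I  mem[L1]=10
4. P2: load  L1  bus=[BusRd,Flush]  L1: P0=S P1=I P2=S  mem[L1]=13
5. P1: store L0 := 60  bus=[-]  L0: P0=I P1=M P2=I  mem[L0]=0
6. P2: load  L1  bus=[-]  L1: P0=S P1=I P2=S  mem[L1]=13
7. P1: load  L1  bus=[BusRd]  L1: P0=S P1=S P2=S  mem[L1]=13
8. P0: store L2 := 92  bus=[BusRdX]  L2: P0=M P1=I P2=I  mem[L2]=60
9. P1: store L1 := 89  bus=[BusUpgr]  L1: P0=I P1=M P2=I  mem[L1]=13
10. P0: load  L0  bus=[BusRd,Flush]  L0: P0=S P1=S P2=I  mem[L0]=60
11. P1: load  L2  bus=[BusRd,Flush]  L2: P0=S P1=S P2=I  mem[L2]=92
12. P2: load  L1  bus=[BusRd,Flush]  L1: P0=I P1=S P2=S  mem[L1]=89
13. P1: store L2 := 55  bus=[BusUpgr]  L2: P0=I P1=M P2=I  mem[L2]=92
14. P2: store L1 := 40  bus=[BusUpgr]  L1: P0=I P1=I P2=M  mem[L1]=89
15. P2: load  L1  bus=[-]  L1: P0=I P1=I P2=M  mem[L1]=89
16. P1: store L1 := 45  bus=[BusRdX,Flush]  L1: P0=I P1=M P2=I  mem[L1]=40
17. P2: store L1 := 28  bus=[BusRdX,Flush]  L1: P0=I P1=I P2=M  mem[L1]=45
18. P1: load  L1  bus=[BusRd,Flush]  L1: P0=I P1=S P2=S  mem[L1]=28
19. P2: load  L0  bus=[BusRd]  L0: P0=S P1=S P2=S  mem[L0]=60
20. P1: load  L1  bus=[-]  L1: P0=I P1=S P2=S  mem[L1]=28
21. P0: load  L1  bus=[BusRd]  L1: P0=S P1=S P2=S  mem[L1]=28
22. P1: store L1 := 53  bus=[BusUpgr]  L1: P0=I P1=M P2=I  mem[L1]=28
23. P2: store L1 := 89  bus=[BusRdX,Flush]  L1: P0=I P1=I P2=M  mem[L1]=53

memory[L1] = 53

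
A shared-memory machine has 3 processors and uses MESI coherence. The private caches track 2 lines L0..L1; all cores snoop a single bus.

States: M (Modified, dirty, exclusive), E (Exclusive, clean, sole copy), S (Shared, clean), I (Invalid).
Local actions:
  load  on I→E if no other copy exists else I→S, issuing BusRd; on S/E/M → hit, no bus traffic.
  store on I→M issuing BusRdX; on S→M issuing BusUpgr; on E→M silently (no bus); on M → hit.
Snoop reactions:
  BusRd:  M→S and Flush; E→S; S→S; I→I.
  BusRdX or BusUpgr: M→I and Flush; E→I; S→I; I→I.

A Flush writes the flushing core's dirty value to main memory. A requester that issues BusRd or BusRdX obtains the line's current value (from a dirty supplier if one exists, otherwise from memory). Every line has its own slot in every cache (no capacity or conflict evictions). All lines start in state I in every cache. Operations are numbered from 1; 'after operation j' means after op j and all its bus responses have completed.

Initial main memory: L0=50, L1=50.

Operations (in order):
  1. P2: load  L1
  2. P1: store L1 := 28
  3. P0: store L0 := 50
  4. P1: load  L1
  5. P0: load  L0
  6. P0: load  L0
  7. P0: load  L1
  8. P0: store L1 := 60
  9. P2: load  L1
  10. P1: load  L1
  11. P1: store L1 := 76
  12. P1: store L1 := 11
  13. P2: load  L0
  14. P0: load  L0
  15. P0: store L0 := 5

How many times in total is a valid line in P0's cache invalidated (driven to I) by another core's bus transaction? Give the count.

invalidations = 1

  op1 P2: load  L1 → I/I/E on L1; bus BusRd; mem=50
  op2 P1: store L1 := 28 → I/M/I on L1; bus BusRdX; mem=50
  op3 P0: store L0 := 50 → M/I/I on L0; bus BusRdX; mem=50
  op4 P1: load  L1 → I/M/I on L1; bus (none); mem=50
  op5 P0: load  L0 → M/I/I on L0; bus (none); mem=50
  op6 P0: load  L0 → M/I/I on L0; bus (none); mem=50
  op7 P0: load  L1 → S/S/I on L1; bus BusRd Flush; mem=28
  op8 P0: store L1 := 60 → M/I/I on L1; bus BusUpgr; mem=28
  op9 P2: load  L1 → S/I/S on L1; bus BusRd Flush; mem=60
  op10 P1: load  L1 → S/S/S on L1; bus BusRd; mem=60
  op11 P1: store L1 := 76 → I/M/I on L1; bus BusUpgr; mem=60
  op12 P1: store L1 := 11 → I/M/I on L1; bus (none); mem=60
  op13 P2: load  L0 → S/I/S on L0; bus BusRd Flush; mem=50
  op14 P0: load  L0 → S/I/S on L0; bus (none); mem=50
  op15 P0: store L0 := 5 → M/I/I on L0; bus BusUpgr; mem=50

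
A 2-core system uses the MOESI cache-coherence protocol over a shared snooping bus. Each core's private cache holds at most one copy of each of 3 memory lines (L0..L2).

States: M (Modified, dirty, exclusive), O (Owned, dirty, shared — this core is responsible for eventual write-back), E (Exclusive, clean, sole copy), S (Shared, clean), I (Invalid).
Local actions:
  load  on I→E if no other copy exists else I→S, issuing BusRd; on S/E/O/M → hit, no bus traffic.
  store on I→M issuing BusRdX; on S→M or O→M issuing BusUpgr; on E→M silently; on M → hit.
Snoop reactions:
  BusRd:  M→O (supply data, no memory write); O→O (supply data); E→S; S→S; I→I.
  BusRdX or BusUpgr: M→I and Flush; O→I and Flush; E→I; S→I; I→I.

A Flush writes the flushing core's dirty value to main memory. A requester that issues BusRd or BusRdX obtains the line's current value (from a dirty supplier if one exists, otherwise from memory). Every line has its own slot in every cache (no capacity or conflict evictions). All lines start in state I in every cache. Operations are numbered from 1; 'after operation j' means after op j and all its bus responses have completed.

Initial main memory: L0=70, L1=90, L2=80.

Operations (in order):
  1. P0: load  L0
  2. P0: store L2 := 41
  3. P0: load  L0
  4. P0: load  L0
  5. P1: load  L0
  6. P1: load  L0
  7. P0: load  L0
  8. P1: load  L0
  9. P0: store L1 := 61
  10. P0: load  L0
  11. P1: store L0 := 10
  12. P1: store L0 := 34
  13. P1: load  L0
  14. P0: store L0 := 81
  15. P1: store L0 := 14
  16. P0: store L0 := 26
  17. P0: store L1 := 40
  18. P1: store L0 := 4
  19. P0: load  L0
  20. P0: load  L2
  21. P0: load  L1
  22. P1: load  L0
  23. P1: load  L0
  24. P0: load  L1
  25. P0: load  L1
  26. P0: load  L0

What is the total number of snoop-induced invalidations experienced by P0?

invalidations = 3

[1] P0: load  L0 | P0:E(70), P1:I | bus: BusRd
[2] P0: store L2 := 41 | P0:M(41), P1:I | bus: BusRdX
[3] P0: load  L0 | P0:E(70), P1:I | bus: none
[4] P0: load  L0 | P0:E(70), P1:I | bus: none
[5] P1: load  L0 | P0:S(70), P1:S(70) | bus: BusRd
[6] P1: load  L0 | P0:S(70), P1:S(70) | bus: none
[7] P0: load  L0 | P0:S(70), P1:S(70) | bus: none
[8] P1: load  L0 | P0:S(70), P1:S(70) | bus: none
[9] P0: store L1 := 61 | P0:M(61), P1:I | bus: BusRdX
[10] P0: load  L0 | P0:S(70), P1:S(70) | bus: none
[11] P1: store L0 := 10 | P0:I, P1:M(10) | bus: BusUpgr
[12] P1: store L0 := 34 | P0:I, P1:M(34) | bus: none
[13] P1: load  L0 | P0:I, P1:M(34) | bus: none
[14] P0: store L0 := 81 | P0:M(81), P1:I | bus: BusRdX,Flush
[15] P1: store L0 := 14 | P0:I, P1:M(14) | bus: BusRdX,Flush
[16] P0: store L0 := 26 | P0:M(26), P1:I | bus: BusRdX,Flush
[17] P0: store L1 := 40 | P0:M(40), P1:I | bus: none
[18] P1: store L0 := 4 | P0:I, P1:M(4) | bus: BusRdX,Flush
[19] P0: load  L0 | P0:S(4), P1:O(4) | bus: BusRd
[20] P0: load  L2 | P0:M(41), P1:I | bus: none
[21] P0: load  L1 | P0:M(40), P1:I | bus: none
[22] P1: load  L0 | P0:S(4), P1:O(4) | bus: none
[23] P1: load  L0 | P0:S(4), P1:O(4) | bus: none
[24] P0: load  L1 | P0:M(40), P1:I | bus: none
[25] P0: load  L1 | P0:M(40), P1:I | bus: none
[26] P0: load  L0 | P0:S(4), P1:O(4) | bus: none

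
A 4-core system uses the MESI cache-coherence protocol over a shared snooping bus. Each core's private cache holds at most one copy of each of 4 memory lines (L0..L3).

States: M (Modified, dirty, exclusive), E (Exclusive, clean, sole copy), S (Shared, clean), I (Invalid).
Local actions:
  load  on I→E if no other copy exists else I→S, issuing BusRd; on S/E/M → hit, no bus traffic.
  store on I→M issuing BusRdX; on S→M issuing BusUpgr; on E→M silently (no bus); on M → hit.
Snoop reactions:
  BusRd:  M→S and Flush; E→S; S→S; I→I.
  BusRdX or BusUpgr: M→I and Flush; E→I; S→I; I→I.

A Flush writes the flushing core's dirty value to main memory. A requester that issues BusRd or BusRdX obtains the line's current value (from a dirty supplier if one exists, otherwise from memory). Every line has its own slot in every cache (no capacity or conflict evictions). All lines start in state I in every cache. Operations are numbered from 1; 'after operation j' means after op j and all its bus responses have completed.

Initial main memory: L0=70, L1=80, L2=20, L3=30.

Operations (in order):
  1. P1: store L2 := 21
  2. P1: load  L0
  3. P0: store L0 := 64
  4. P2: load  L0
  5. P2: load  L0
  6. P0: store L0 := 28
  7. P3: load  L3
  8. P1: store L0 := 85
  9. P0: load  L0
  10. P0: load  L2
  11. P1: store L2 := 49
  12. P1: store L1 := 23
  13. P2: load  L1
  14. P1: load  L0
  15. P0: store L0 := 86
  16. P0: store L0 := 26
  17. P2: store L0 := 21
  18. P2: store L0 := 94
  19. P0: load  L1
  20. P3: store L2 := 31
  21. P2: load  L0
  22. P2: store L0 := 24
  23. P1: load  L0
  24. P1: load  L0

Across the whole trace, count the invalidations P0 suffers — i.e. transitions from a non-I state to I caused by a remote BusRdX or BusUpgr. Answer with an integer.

invalidations = 3

[1] P1: store L2 := 21 | P0:I, P1:M(21), P2:I, P3:I | bus: BusRdX
[2] P1: load  L0 | P0:I, P1:E(70), P2:I, P3:I | bus: BusRd
[3] P0: store L0 := 64 | P0:M(64), P1:I, P2:I, P3:I | bus: BusRdX
[4] P2: load  L0 | P0:S(64), P1:I, P2:S(64), P3:I | bus: BusRd,Flush
[5] P2: load  L0 | P0:S(64), P1:I, P2:S(64), P3:I | bus: none
[6] P0: store L0 := 28 | P0:M(28), P1:I, P2:I, P3:I | bus: BusUpgr
[7] P3: load  L3 | P0:I, P1:I, P2:I, P3:E(30) | bus: BusRd
[8] P1: store L0 := 85 | P0:I, P1:M(85), P2:I, P3:I | bus: BusRdX,Flush
[9] P0: load  L0 | P0:S(85), P1:S(85), P2:I, P3:I | bus: BusRd,Flush
[10] P0: load  L2 | P0:S(21), P1:S(21), P2:I, P3:I | bus: BusRd,Flush
[11] P1: store L2 := 49 | P0:I, P1:M(49), P2:I, P3:I | bus: BusUpgr
[12] P1: store L1 := 23 | P0:I, P1:M(23), P2:I, P3:I | bus: BusRdX
[13] P2: load  L1 | P0:I, P1:S(23), P2:S(23), P3:I | bus: BusRd,Flush
[14] P1: load  L0 | P0:S(85), P1:S(85), P2:I, P3:I | bus: none
[15] P0: store L0 := 86 | P0:M(86), P1:I, P2:I, P3:I | bus: BusUpgr
[16] P0: store L0 := 26 | P0:M(26), P1:I, P2:I, P3:I | bus: none
[17] P2: store L0 := 21 | P0:I, P1:I, P2:M(21), P3:I | bus: BusRdX,Flush
[18] P2: store L0 := 94 | P0:I, P1:I, P2:M(94), P3:I | bus: none
[19] P0: load  L1 | P0:S(23), P1:S(23), P2:S(23), P3:I | bus: BusRd
[20] P3: store L2 := 31 | P0:I, P1:I, P2:I, P3:M(31) | bus: BusRdX,Flush
[21] P2: load  L0 | P0:I, P1:I, P2:M(94), P3:I | bus: none
[22] P2: store L0 := 24 | P0:I, P1:I, P2:M(24), P3:I | bus: none
[23] P1: load  L0 | P0:I, P1:S(24), P2:S(24), P3:I | bus: BusRd,Flush
[24] P1: load  L0 | P0:I, P1:S(24), P2:S(24), P3:I | bus: none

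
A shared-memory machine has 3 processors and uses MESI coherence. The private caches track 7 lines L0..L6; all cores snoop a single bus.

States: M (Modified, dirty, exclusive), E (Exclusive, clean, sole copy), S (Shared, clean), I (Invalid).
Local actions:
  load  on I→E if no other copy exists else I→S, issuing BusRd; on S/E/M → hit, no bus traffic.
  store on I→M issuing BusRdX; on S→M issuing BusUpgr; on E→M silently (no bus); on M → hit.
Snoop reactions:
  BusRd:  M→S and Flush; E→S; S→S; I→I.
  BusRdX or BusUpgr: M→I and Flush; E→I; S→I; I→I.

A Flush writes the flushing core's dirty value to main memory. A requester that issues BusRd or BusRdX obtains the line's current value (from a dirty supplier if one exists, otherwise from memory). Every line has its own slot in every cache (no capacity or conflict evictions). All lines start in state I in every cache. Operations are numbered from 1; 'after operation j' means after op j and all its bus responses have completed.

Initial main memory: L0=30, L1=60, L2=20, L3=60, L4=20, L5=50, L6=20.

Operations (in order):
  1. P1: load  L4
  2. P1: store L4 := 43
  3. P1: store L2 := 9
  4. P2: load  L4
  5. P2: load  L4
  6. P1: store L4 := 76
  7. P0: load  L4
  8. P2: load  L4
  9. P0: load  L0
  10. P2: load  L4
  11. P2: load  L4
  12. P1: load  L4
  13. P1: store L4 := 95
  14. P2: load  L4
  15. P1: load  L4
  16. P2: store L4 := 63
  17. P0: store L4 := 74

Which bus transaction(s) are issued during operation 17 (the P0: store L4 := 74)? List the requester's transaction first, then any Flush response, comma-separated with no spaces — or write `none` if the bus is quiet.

step 1: P1: load  L4  ⟶  IEI  (L4)  txn=BusRd  M[L4]=20
step 2: P1: store L4 := 43  ⟶  IMI  (L4)  txn=∅  M[L4]=20
step 3: P1: store L2 := 9  ⟶  IMI  (L2)  txn=BusRdX  M[L2]=20
step 4: P2: load  L4  ⟶  ISS  (L4)  txn=BusRd+Flush  M[L4]=43
step 5: P2: load  L4  ⟶  ISS  (L4)  txn=∅  M[L4]=43
step 6: P1: store L4 := 76  ⟶  IMI  (L4)  txn=BusUpgr  M[L4]=43
step 7: P0: load  L4  ⟶  SSI  (L4)  txn=BusRd+Flush  M[L4]=76
step 8: P2: load  L4  ⟶  SSS  (L4)  txn=BusRd  M[L4]=76
step 9: P0: load  L0  ⟶  EII  (L0)  txn=BusRd  M[L0]=30
step 10: P2: load  L4  ⟶  SSS  (L4)  txn=∅  M[L4]=76
step 11: P2: load  L4  ⟶  SSS  (L4)  txn=∅  M[L4]=76
step 12: P1: load  L4  ⟶  SSS  (L4)  txn=∅  M[L4]=76
step 13: P1: store L4 := 95  ⟶  IMI  (L4)  txn=BusUpgr  M[L4]=76
step 14: P2: load  L4  ⟶  ISS  (L4)  txn=BusRd+Flush  M[L4]=95
step 15: P1: load  L4  ⟶  ISS  (L4)  txn=∅  M[L4]=95
step 16: P2: store L4 := 63  ⟶  IIM  (L4)  txn=BusUpgr  M[L4]=95
step 17: P0: store L4 := 74  ⟶  MII  (L4)  txn=BusRdX+Flush  M[L4]=63

bus = BusRdX,Flush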